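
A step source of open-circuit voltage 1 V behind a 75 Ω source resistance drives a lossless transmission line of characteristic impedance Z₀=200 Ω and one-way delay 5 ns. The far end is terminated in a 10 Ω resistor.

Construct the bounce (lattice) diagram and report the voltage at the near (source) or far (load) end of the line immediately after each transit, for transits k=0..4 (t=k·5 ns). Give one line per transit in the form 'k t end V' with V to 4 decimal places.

Γ_L=-0.904762, Γ_S=-0.454545; launch V₁=1·200/275=0.727273
k=0 src: V=0.7273
k=1 load: inc=0.727273, refl=0.727273·-0.904762=-0.6580; V=0.000000+0.727273+-0.658009=0.0693
k=2 src: inc=-0.658009, refl=-0.658009·-0.454545=0.2991; V=0.727273+-0.658009+0.299095=0.3684
k=3 load: inc=0.299095, refl=0.299095·-0.904762=-0.2706; V=0.069264+0.299095+-0.270610=0.0977
k=4 src: inc=-0.270610, refl=-0.270610·-0.454545=0.1230; V=0.368359+-0.270610+0.123004=0.2208

0 0 source 0.7273
1 5 load 0.0693
2 10 source 0.3684
3 15 load 0.0977
4 20 source 0.2208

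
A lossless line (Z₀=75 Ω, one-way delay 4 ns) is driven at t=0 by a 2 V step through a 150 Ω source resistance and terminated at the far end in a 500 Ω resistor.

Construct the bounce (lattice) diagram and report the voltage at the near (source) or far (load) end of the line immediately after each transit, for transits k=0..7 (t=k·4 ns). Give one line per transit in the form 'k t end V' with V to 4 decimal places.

Γ_L=0.739130, Γ_S=0.333333; launch V₁=2·75/225=0.666667
k=0 src: V=0.6667
k=1 load: inc=0.666667, refl=0.666667·0.739130=0.4928; V=0.000000+0.666667+0.492754=1.1594
k=2 src: inc=0.492754, refl=0.492754·0.333333=0.1643; V=0.666667+0.492754+0.164251=1.3237
k=3 load: inc=0.164251, refl=0.164251·0.739130=0.1214; V=1.159420+0.164251+0.121403=1.4451
k=4 src: inc=0.121403, refl=0.121403·0.333333=0.0405; V=1.323671+0.121403+0.040468=1.4855
k=5 load: inc=0.040468, refl=0.040468·0.739130=0.0299; V=1.445075+0.040468+0.029911=1.5155
k=6 src: inc=0.029911, refl=0.029911·0.333333=0.0100; V=1.485542+0.029911+0.009970=1.5254
k=7 load: inc=0.009970, refl=0.009970·0.739130=0.0074; V=1.515453+0.009970+0.007369=1.5328

0 0 source 0.6667
1 4 load 1.1594
2 8 source 1.3237
3 12 load 1.4451
4 16 source 1.4855
5 20 load 1.5155
6 24 source 1.5254
7 28 load 1.5328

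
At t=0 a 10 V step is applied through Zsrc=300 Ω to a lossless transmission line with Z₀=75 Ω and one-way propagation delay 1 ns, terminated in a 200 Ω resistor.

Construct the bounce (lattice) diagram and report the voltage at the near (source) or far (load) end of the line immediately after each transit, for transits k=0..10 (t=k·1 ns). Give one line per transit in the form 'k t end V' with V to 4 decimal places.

Γ_L=0.454545, Γ_S=0.600000; launch V₁=10·75/375=2.000000
k=0 src: V=2.0000
k=1 load: inc=2.000000, refl=2.000000·0.454545=0.9091; V=0.000000+2.000000+0.909091=2.9091
k=2 src: inc=0.909091, refl=0.909091·0.600000=0.5455; V=2.000000+0.909091+0.545455=3.4545
k=3 load: inc=0.545455, refl=0.545455·0.454545=0.2479; V=2.909091+0.545455+0.247934=3.7025
k=4 src: inc=0.247934, refl=0.247934·0.600000=0.1488; V=3.454545+0.247934+0.148760=3.8512
k=5 load: inc=0.148760, refl=0.148760·0.454545=0.0676; V=3.702479+0.148760+0.067618=3.9189
k=6 src: inc=0.067618, refl=0.067618·0.600000=0.0406; V=3.851240+0.067618+0.040571=3.9594
k=7 load: inc=0.040571, refl=0.040571·0.454545=0.0184; V=3.918858+0.040571+0.018441=3.9779
k=8 src: inc=0.018441, refl=0.018441·0.600000=0.0111; V=3.959429+0.018441+0.011065=3.9889
k=9 load: inc=0.011065, refl=0.011065·0.454545=0.0050; V=3.977870+0.011065+0.005029=3.9940
k=10 src: inc=0.005029, refl=0.005029·0.600000=0.0030; V=3.988935+0.005029+0.003018=3.9970

0 0 source 2.0000
1 1 load 2.9091
2 2 source 3.4545
3 3 load 3.7025
4 4 source 3.8512
5 5 load 3.9189
6 6 source 3.9594
7 7 load 3.9779
8 8 source 3.9889
9 9 load 3.9940
10 10 source 3.9970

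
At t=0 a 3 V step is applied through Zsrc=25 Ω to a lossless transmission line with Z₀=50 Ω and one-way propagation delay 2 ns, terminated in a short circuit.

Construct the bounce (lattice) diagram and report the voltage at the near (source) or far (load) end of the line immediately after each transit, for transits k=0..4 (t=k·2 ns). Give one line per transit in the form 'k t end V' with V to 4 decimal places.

0 0 source 2.0000
1 2 load 0.0000
2 4 source 0.6667
3 6 load 0.0000
4 8 source 0.2222

Γ_L=-1.000000, Γ_S=-0.333333; launch V₁=3·50/75=2.000000
k=0 src: V=2.0000
k=1 load: inc=2.000000, refl=2.000000·-1.000000=-2.0000; V=0.000000+2.000000+-2.000000=0.0000
k=2 src: inc=-2.000000, refl=-2.000000·-0.333333=0.6667; V=2.000000+-2.000000+0.666667=0.6667
k=3 load: inc=0.666667, refl=0.666667·-1.000000=-0.6667; V=0.000000+0.666667+-0.666667=0.0000
k=4 src: inc=-0.666667, refl=-0.666667·-0.333333=0.2222; V=0.666667+-0.666667+0.222222=0.2222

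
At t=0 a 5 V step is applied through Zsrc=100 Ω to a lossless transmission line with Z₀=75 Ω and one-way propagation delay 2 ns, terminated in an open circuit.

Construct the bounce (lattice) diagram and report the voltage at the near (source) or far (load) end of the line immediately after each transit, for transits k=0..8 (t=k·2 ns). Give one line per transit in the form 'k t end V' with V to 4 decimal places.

Γ_L=1.000000, Γ_S=0.142857; launch V₁=5·75/175=2.142857
k=0 src: V=2.1429
k=1 load: inc=2.142857, refl=2.142857·1.000000=2.1429; V=0.000000+2.142857+2.142857=4.2857
k=2 src: inc=2.142857, refl=2.142857·0.142857=0.3061; V=2.142857+2.142857+0.306122=4.5918
k=3 load: inc=0.306122, refl=0.306122·1.000000=0.3061; V=4.285714+0.306122+0.306122=4.8980
k=4 src: inc=0.306122, refl=0.306122·0.142857=0.0437; V=4.591837+0.306122+0.043732=4.9417
k=5 load: inc=0.043732, refl=0.043732·1.000000=0.0437; V=4.897959+0.043732+0.043732=4.9854
k=6 src: inc=0.043732, refl=0.043732·0.142857=0.0062; V=4.941691+0.043732+0.006247=4.9917
k=7 load: inc=0.006247, refl=0.006247·1.000000=0.0062; V=4.985423+0.006247+0.006247=4.9979
k=8 src: inc=0.006247, refl=0.006247·0.142857=0.0009; V=4.991670+0.006247+0.000892=4.9988

0 0 source 2.1429
1 2 load 4.2857
2 4 source 4.5918
3 6 load 4.8980
4 8 source 4.9417
5 10 load 4.9854
6 12 source 4.9917
7 14 load 4.9979
8 16 source 4.9988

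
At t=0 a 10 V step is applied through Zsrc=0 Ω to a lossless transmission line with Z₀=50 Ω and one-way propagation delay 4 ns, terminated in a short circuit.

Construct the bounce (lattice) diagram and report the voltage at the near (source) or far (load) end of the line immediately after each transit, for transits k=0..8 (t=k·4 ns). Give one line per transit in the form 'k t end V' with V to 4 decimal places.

0 0 source 10.0000
1 4 load 0.0000
2 8 source 10.0000
3 12 load 0.0000
4 16 source 10.0000
5 20 load 0.0000
6 24 source 10.0000
7 28 load 0.0000
8 32 source 10.0000

Γ_L=-1.000000, Γ_S=-1.000000; launch V₁=10·50/50=10.000000
k=0 src: V=10.0000
k=1 load: inc=10.000000, refl=10.000000·-1.000000=-10.0000; V=0.000000+10.000000+-10.000000=0.0000
k=2 src: inc=-10.000000, refl=-10.000000·-1.000000=10.0000; V=10.000000+-10.000000+10.000000=10.0000
k=3 load: inc=10.000000, refl=10.000000·-1.000000=-10.0000; V=0.000000+10.000000+-10.000000=0.0000
k=4 src: inc=-10.000000, refl=-10.000000·-1.000000=10.0000; V=10.000000+-10.000000+10.000000=10.0000
k=5 load: inc=10.000000, refl=10.000000·-1.000000=-10.0000; V=0.000000+10.000000+-10.000000=0.0000
k=6 src: inc=-10.000000, refl=-10.000000·-1.000000=10.0000; V=10.000000+-10.000000+10.000000=10.0000
k=7 load: inc=10.000000, refl=10.000000·-1.000000=-10.0000; V=0.000000+10.000000+-10.000000=0.0000
k=8 src: inc=-10.000000, refl=-10.000000·-1.000000=10.0000; V=10.000000+-10.000000+10.000000=10.0000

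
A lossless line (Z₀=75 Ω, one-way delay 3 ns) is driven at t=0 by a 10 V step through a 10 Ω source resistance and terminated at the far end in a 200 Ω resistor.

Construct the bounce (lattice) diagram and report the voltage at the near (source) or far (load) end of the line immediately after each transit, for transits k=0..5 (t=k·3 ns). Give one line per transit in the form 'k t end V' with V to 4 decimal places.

Γ_L=0.454545, Γ_S=-0.764706; launch V₁=10·75/85=8.823529
k=0 src: V=8.8235
k=1 load: inc=8.823529, refl=8.823529·0.454545=4.0107; V=0.000000+8.823529+4.010695=12.8342
k=2 src: inc=4.010695, refl=4.010695·-0.764706=-3.0670; V=8.823529+4.010695+-3.067002=9.7672
k=3 load: inc=-3.067002, refl=-3.067002·0.454545=-1.3941; V=12.834225+-3.067002+-1.394092=8.3731
k=4 src: inc=-1.394092, refl=-1.394092·-0.764706=1.0661; V=9.767222+-1.394092+1.066070=9.4392
k=5 load: inc=1.066070, refl=1.066070·0.454545=0.4846; V=8.373130+1.066070+0.484577=9.9238

0 0 source 8.8235
1 3 load 12.8342
2 6 source 9.7672
3 9 load 8.3731
4 12 source 9.4392
5 15 load 9.9238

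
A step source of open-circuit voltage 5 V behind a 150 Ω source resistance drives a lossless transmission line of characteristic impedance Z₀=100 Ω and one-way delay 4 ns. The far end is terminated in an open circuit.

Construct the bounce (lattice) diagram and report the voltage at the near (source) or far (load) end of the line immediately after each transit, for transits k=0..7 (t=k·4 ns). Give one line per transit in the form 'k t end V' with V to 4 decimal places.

Γ_L=1.000000, Γ_S=0.200000; launch V₁=5·100/250=2.000000
k=0 src: V=2.0000
k=1 load: inc=2.000000, refl=2.000000·1.000000=2.0000; V=0.000000+2.000000+2.000000=4.0000
k=2 src: inc=2.000000, refl=2.000000·0.200000=0.4000; V=2.000000+2.000000+0.400000=4.4000
k=3 load: inc=0.400000, refl=0.400000·1.000000=0.4000; V=4.000000+0.400000+0.400000=4.8000
k=4 src: inc=0.400000, refl=0.400000·0.200000=0.0800; V=4.400000+0.400000+0.080000=4.8800
k=5 load: inc=0.080000, refl=0.080000·1.000000=0.0800; V=4.800000+0.080000+0.080000=4.9600
k=6 src: inc=0.080000, refl=0.080000·0.200000=0.0160; V=4.880000+0.080000+0.016000=4.9760
k=7 load: inc=0.016000, refl=0.016000·1.000000=0.0160; V=4.960000+0.016000+0.016000=4.9920

0 0 source 2.0000
1 4 load 4.0000
2 8 source 4.4000
3 12 load 4.8000
4 16 source 4.8800
5 20 load 4.9600
6 24 source 4.9760
7 28 load 4.9920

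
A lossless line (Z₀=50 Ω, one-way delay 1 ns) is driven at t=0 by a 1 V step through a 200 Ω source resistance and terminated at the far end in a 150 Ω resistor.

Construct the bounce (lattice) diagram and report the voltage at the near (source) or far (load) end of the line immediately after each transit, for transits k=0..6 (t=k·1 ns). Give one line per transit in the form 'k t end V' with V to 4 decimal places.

0 0 source 0.2000
1 1 load 0.3000
2 2 source 0.3600
3 3 load 0.3900
4 4 source 0.4080
5 5 load 0.4170
6 6 source 0.4224

Γ_L=0.500000, Γ_S=0.600000; launch V₁=1·50/250=0.200000
k=0 src: V=0.2000
k=1 load: inc=0.200000, refl=0.200000·0.500000=0.1000; V=0.000000+0.200000+0.100000=0.3000
k=2 src: inc=0.100000, refl=0.100000·0.600000=0.0600; V=0.200000+0.100000+0.060000=0.3600
k=3 load: inc=0.060000, refl=0.060000·0.500000=0.0300; V=0.300000+0.060000+0.030000=0.3900
k=4 src: inc=0.030000, refl=0.030000·0.600000=0.0180; V=0.360000+0.030000+0.018000=0.4080
k=5 load: inc=0.018000, refl=0.018000·0.500000=0.0090; V=0.390000+0.018000+0.009000=0.4170
k=6 src: inc=0.009000, refl=0.009000·0.600000=0.0054; V=0.408000+0.009000+0.005400=0.4224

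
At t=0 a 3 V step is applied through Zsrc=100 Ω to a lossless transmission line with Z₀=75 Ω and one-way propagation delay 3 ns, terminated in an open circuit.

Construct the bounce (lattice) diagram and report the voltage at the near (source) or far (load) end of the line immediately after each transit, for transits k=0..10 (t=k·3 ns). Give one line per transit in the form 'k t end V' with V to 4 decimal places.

0 0 source 1.2857
1 3 load 2.5714
2 6 source 2.7551
3 9 load 2.9388
4 12 source 2.9650
5 15 load 2.9913
6 18 source 2.9950
7 21 load 2.9988
8 24 source 2.9993
9 27 load 2.9998
10 30 source 2.9999

Γ_L=1.000000, Γ_S=0.142857; launch V₁=3·75/175=1.285714
k=0 src: V=1.2857
k=1 load: inc=1.285714, refl=1.285714·1.000000=1.2857; V=0.000000+1.285714+1.285714=2.5714
k=2 src: inc=1.285714, refl=1.285714·0.142857=0.1837; V=1.285714+1.285714+0.183673=2.7551
k=3 load: inc=0.183673, refl=0.183673·1.000000=0.1837; V=2.571429+0.183673+0.183673=2.9388
k=4 src: inc=0.183673, refl=0.183673·0.142857=0.0262; V=2.755102+0.183673+0.026239=2.9650
k=5 load: inc=0.026239, refl=0.026239·1.000000=0.0262; V=2.938776+0.026239+0.026239=2.9913
k=6 src: inc=0.026239, refl=0.026239·0.142857=0.0037; V=2.965015+0.026239+0.003748=2.9950
k=7 load: inc=0.003748, refl=0.003748·1.000000=0.0037; V=2.991254+0.003748+0.003748=2.9988
k=8 src: inc=0.003748, refl=0.003748·0.142857=0.0005; V=2.995002+0.003748+0.000535=2.9993
k=9 load: inc=0.000535, refl=0.000535·1.000000=0.0005; V=2.998751+0.000535+0.000535=2.9998
k=10 src: inc=0.000535, refl=0.000535·0.142857=0.0001; V=2.999286+0.000535+0.000076=2.9999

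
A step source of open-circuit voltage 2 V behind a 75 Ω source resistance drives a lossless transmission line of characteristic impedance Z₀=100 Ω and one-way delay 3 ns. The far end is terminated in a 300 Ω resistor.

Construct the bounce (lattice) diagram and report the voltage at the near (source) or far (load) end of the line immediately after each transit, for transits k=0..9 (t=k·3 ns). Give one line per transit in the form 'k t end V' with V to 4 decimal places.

0 0 source 1.1429
1 3 load 1.7143
2 6 source 1.6327
3 9 load 1.5918
4 12 source 1.5977
5 15 load 1.6006
6 18 source 1.6002
7 21 load 1.6000
8 24 source 1.6000
9 27 load 1.6000

Γ_L=0.500000, Γ_S=-0.142857; launch V₁=2·100/175=1.142857
k=0 src: V=1.1429
k=1 load: inc=1.142857, refl=1.142857·0.500000=0.5714; V=0.000000+1.142857+0.571429=1.7143
k=2 src: inc=0.571429, refl=0.571429·-0.142857=-0.0816; V=1.142857+0.571429+-0.081633=1.6327
k=3 load: inc=-0.081633, refl=-0.081633·0.500000=-0.0408; V=1.714286+-0.081633+-0.040816=1.5918
k=4 src: inc=-0.040816, refl=-0.040816·-0.142857=0.0058; V=1.632653+-0.040816+0.005831=1.5977
k=5 load: inc=0.005831, refl=0.005831·0.500000=0.0029; V=1.591837+0.005831+0.002915=1.6006
k=6 src: inc=0.002915, refl=0.002915·-0.142857=-0.0004; V=1.597668+0.002915+-0.000416=1.6002
k=7 load: inc=-0.000416, refl=-0.000416·0.500000=-0.0002; V=1.600583+-0.000416+-0.000208=1.6000
k=8 src: inc=-0.000208, refl=-0.000208·-0.142857=0.0000; V=1.600167+-0.000208+0.000030=1.6000
k=9 load: inc=0.000030, refl=0.000030·0.500000=0.0000; V=1.599958+0.000030+0.000015=1.6000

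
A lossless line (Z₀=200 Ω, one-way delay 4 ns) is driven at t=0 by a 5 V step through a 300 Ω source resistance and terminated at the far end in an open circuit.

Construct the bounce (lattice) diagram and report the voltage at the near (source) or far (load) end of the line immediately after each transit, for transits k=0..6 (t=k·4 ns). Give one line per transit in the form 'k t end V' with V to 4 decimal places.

Γ_L=1.000000, Γ_S=0.200000; launch V₁=5·200/500=2.000000
k=0 src: V=2.0000
k=1 load: inc=2.000000, refl=2.000000·1.000000=2.0000; V=0.000000+2.000000+2.000000=4.0000
k=2 src: inc=2.000000, refl=2.000000·0.200000=0.4000; V=2.000000+2.000000+0.400000=4.4000
k=3 load: inc=0.400000, refl=0.400000·1.000000=0.4000; V=4.000000+0.400000+0.400000=4.8000
k=4 src: inc=0.400000, refl=0.400000·0.200000=0.0800; V=4.400000+0.400000+0.080000=4.8800
k=5 load: inc=0.080000, refl=0.080000·1.000000=0.0800; V=4.800000+0.080000+0.080000=4.9600
k=6 src: inc=0.080000, refl=0.080000·0.200000=0.0160; V=4.880000+0.080000+0.016000=4.9760

0 0 source 2.0000
1 4 load 4.0000
2 8 source 4.4000
3 12 load 4.8000
4 16 source 4.8800
5 20 load 4.9600
6 24 source 4.9760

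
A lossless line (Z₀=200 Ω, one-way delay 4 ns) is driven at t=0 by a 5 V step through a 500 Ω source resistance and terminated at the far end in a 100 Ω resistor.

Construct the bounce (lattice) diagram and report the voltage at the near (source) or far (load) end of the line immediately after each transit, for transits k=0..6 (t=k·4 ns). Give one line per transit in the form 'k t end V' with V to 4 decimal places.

Γ_L=-0.333333, Γ_S=0.428571; launch V₁=5·200/700=1.428571
k=0 src: V=1.4286
k=1 load: inc=1.428571, refl=1.428571·-0.333333=-0.4762; V=0.000000+1.428571+-0.476190=0.9524
k=2 src: inc=-0.476190, refl=-0.476190·0.428571=-0.2041; V=1.428571+-0.476190+-0.204082=0.7483
k=3 load: inc=-0.204082, refl=-0.204082·-0.333333=0.0680; V=0.952381+-0.204082+0.068027=0.8163
k=4 src: inc=0.068027, refl=0.068027·0.428571=0.0292; V=0.748299+0.068027+0.029155=0.8455
k=5 load: inc=0.029155, refl=0.029155·-0.333333=-0.0097; V=0.816327+0.029155+-0.009718=0.8358
k=6 src: inc=-0.009718, refl=-0.009718·0.428571=-0.0042; V=0.845481+-0.009718+-0.004165=0.8316

0 0 source 1.4286
1 4 load 0.9524
2 8 source 0.7483
3 12 load 0.8163
4 16 source 0.8455
5 20 load 0.8358
6 24 source 0.8316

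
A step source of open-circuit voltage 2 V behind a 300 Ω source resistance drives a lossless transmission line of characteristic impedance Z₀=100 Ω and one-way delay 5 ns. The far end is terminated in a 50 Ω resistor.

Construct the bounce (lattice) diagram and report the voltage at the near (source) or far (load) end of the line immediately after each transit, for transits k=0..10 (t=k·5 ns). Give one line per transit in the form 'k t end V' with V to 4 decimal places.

Γ_L=-0.333333, Γ_S=0.500000; launch V₁=2·100/400=0.500000
k=0 src: V=0.5000
k=1 load: inc=0.500000, refl=0.500000·-0.333333=-0.1667; V=0.000000+0.500000+-0.166667=0.3333
k=2 src: inc=-0.166667, refl=-0.166667·0.500000=-0.0833; V=0.500000+-0.166667+-0.083333=0.2500
k=3 load: inc=-0.083333, refl=-0.083333·-0.333333=0.0278; V=0.333333+-0.083333+0.027778=0.2778
k=4 src: inc=0.027778, refl=0.027778·0.500000=0.0139; V=0.250000+0.027778+0.013889=0.2917
k=5 load: inc=0.013889, refl=0.013889·-0.333333=-0.0046; V=0.277778+0.013889+-0.004630=0.2870
k=6 src: inc=-0.004630, refl=-0.004630·0.500000=-0.0023; V=0.291667+-0.004630+-0.002315=0.2847
k=7 load: inc=-0.002315, refl=-0.002315·-0.333333=0.0008; V=0.287037+-0.002315+0.000772=0.2855
k=8 src: inc=0.000772, refl=0.000772·0.500000=0.0004; V=0.284722+0.000772+0.000386=0.2859
k=9 load: inc=0.000386, refl=0.000386·-0.333333=-0.0001; V=0.285494+0.000386+-0.000129=0.2858
k=10 src: inc=-0.000129, refl=-0.000129·0.500000=-0.0001; V=0.285880+-0.000129+-0.000064=0.2857

0 0 source 0.5000
1 5 load 0.3333
2 10 source 0.2500
3 15 load 0.2778
4 20 source 0.2917
5 25 load 0.2870
6 30 source 0.2847
7 35 load 0.2855
8 40 source 0.2859
9 45 load 0.2858
10 50 source 0.2857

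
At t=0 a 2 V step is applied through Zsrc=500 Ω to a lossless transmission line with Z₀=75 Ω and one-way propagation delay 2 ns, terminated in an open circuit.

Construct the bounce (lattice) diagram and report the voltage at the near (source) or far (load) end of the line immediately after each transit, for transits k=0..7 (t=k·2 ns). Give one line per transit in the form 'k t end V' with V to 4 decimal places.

0 0 source 0.2609
1 2 load 0.5217
2 4 source 0.7146
3 6 load 0.9074
4 8 source 1.0499
5 10 load 1.1924
6 12 source 1.2977
7 14 load 1.4031

Γ_L=1.000000, Γ_S=0.739130; launch V₁=2·75/575=0.260870
k=0 src: V=0.2609
k=1 load: inc=0.260870, refl=0.260870·1.000000=0.2609; V=0.000000+0.260870+0.260870=0.5217
k=2 src: inc=0.260870, refl=0.260870·0.739130=0.1928; V=0.260870+0.260870+0.192817=0.7146
k=3 load: inc=0.192817, refl=0.192817·1.000000=0.1928; V=0.521739+0.192817+0.192817=0.9074
k=4 src: inc=0.192817, refl=0.192817·0.739130=0.1425; V=0.714556+0.192817+0.142517=1.0499
k=5 load: inc=0.142517, refl=0.142517·1.000000=0.1425; V=0.907372+0.142517+0.142517=1.1924
k=6 src: inc=0.142517, refl=0.142517·0.739130=0.1053; V=1.049889+0.142517+0.105338=1.2977
k=7 load: inc=0.105338, refl=0.105338·1.000000=0.1053; V=1.192406+0.105338+0.105338=1.4031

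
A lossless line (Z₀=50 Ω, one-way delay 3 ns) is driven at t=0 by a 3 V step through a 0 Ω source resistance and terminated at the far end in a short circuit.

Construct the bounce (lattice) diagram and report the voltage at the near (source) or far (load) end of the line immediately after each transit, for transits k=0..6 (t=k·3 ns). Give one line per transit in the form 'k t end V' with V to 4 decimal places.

0 0 source 3.0000
1 3 load 0.0000
2 6 source 3.0000
3 9 load 0.0000
4 12 source 3.0000
5 15 load 0.0000
6 18 source 3.0000

Γ_L=-1.000000, Γ_S=-1.000000; launch V₁=3·50/50=3.000000
k=0 src: V=3.0000
k=1 load: inc=3.000000, refl=3.000000·-1.000000=-3.0000; V=0.000000+3.000000+-3.000000=0.0000
k=2 src: inc=-3.000000, refl=-3.000000·-1.000000=3.0000; V=3.000000+-3.000000+3.000000=3.0000
k=3 load: inc=3.000000, refl=3.000000·-1.000000=-3.0000; V=0.000000+3.000000+-3.000000=0.0000
k=4 src: inc=-3.000000, refl=-3.000000·-1.000000=3.0000; V=3.000000+-3.000000+3.000000=3.0000
k=5 load: inc=3.000000, refl=3.000000·-1.000000=-3.0000; V=0.000000+3.000000+-3.000000=0.0000
k=6 src: inc=-3.000000, refl=-3.000000·-1.000000=3.0000; V=3.000000+-3.000000+3.000000=3.0000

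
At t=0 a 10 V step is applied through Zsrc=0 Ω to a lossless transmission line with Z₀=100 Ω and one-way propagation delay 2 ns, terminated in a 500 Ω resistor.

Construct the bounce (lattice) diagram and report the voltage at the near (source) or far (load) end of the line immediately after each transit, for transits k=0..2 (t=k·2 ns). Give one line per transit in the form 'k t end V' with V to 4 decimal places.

0 0 source 10.0000
1 2 load 16.6667
2 4 source 10.0000

Γ_L=0.666667, Γ_S=-1.000000; launch V₁=10·100/100=10.000000
k=0 src: V=10.0000
k=1 load: inc=10.000000, refl=10.000000·0.666667=6.6667; V=0.000000+10.000000+6.666667=16.6667
k=2 src: inc=6.666667, refl=6.666667·-1.000000=-6.6667; V=10.000000+6.666667+-6.666667=10.0000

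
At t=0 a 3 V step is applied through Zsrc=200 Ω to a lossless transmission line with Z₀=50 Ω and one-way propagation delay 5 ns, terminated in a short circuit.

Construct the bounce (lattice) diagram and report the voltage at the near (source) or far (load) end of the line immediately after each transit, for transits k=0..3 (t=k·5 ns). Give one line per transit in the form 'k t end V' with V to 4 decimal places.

0 0 source 0.6000
1 5 load 0.0000
2 10 source -0.3600
3 15 load 0.0000

Γ_L=-1.000000, Γ_S=0.600000; launch V₁=3·50/250=0.600000
k=0 src: V=0.6000
k=1 load: inc=0.600000, refl=0.600000·-1.000000=-0.6000; V=0.000000+0.600000+-0.600000=0.0000
k=2 src: inc=-0.600000, refl=-0.600000·0.600000=-0.3600; V=0.600000+-0.600000+-0.360000=-0.3600
k=3 load: inc=-0.360000, refl=-0.360000·-1.000000=0.3600; V=0.000000+-0.360000+0.360000=0.0000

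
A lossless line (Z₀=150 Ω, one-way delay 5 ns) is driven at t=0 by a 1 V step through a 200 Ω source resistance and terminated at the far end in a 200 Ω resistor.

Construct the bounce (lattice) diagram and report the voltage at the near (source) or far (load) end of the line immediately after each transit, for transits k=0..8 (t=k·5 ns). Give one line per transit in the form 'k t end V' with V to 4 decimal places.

0 0 source 0.4286
1 5 load 0.4898
2 10 source 0.4985
3 15 load 0.4998
4 20 source 0.5000
5 25 load 0.5000
6 30 source 0.5000
7 35 load 0.5000
8 40 source 0.5000

Γ_L=0.142857, Γ_S=0.142857; launch V₁=1·150/350=0.428571
k=0 src: V=0.4286
k=1 load: inc=0.428571, refl=0.428571·0.142857=0.0612; V=0.000000+0.428571+0.061224=0.4898
k=2 src: inc=0.061224, refl=0.061224·0.142857=0.0087; V=0.428571+0.061224+0.008746=0.4985
k=3 load: inc=0.008746, refl=0.008746·0.142857=0.0012; V=0.489796+0.008746+0.001249=0.4998
k=4 src: inc=0.001249, refl=0.001249·0.142857=0.0002; V=0.498542+0.001249+0.000178=0.5000
k=5 load: inc=0.000178, refl=0.000178·0.142857=0.0000; V=0.499792+0.000178+0.000025=0.5000
k=6 src: inc=0.000025, refl=0.000025·0.142857=0.0000; V=0.499970+0.000025+0.000004=0.5000
k=7 load: inc=0.000004, refl=0.000004·0.142857=0.0000; V=0.499996+0.000004+0.000001=0.5000
k=8 src: inc=0.000001, refl=0.000001·0.142857=0.0000; V=0.499999+0.000001+0.000000=0.5000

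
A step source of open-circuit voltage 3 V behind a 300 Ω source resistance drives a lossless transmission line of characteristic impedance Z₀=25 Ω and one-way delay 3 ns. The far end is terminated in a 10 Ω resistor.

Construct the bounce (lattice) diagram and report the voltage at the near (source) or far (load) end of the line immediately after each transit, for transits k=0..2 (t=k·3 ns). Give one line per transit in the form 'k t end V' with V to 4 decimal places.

0 0 source 0.2308
1 3 load 0.1319
2 6 source 0.0482

Γ_L=-0.428571, Γ_S=0.846154; launch V₁=3·25/325=0.230769
k=0 src: V=0.2308
k=1 load: inc=0.230769, refl=0.230769·-0.428571=-0.0989; V=0.000000+0.230769+-0.098901=0.1319
k=2 src: inc=-0.098901, refl=-0.098901·0.846154=-0.0837; V=0.230769+-0.098901+-0.083686=0.0482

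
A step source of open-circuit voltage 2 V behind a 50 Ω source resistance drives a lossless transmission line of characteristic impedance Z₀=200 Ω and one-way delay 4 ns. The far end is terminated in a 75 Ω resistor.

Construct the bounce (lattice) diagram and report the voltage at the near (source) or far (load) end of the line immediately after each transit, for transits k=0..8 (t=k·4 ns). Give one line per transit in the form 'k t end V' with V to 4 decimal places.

0 0 source 1.6000
1 4 load 0.8727
2 8 source 1.3091
3 12 load 1.1107
4 16 source 1.2298
5 20 load 1.1757
6 24 source 1.2081
7 28 load 1.1934
8 32 source 1.2022

Γ_L=-0.454545, Γ_S=-0.600000; launch V₁=2·200/250=1.600000
k=0 src: V=1.6000
k=1 load: inc=1.600000, refl=1.600000·-0.454545=-0.7273; V=0.000000+1.600000+-0.727273=0.8727
k=2 src: inc=-0.727273, refl=-0.727273·-0.600000=0.4364; V=1.600000+-0.727273+0.436364=1.3091
k=3 load: inc=0.436364, refl=0.436364·-0.454545=-0.1983; V=0.872727+0.436364+-0.198347=1.1107
k=4 src: inc=-0.198347, refl=-0.198347·-0.600000=0.1190; V=1.309091+-0.198347+0.119008=1.2298
k=5 load: inc=0.119008, refl=0.119008·-0.454545=-0.0541; V=1.110744+0.119008+-0.054095=1.1757
k=6 src: inc=-0.054095, refl=-0.054095·-0.600000=0.0325; V=1.229752+-0.054095+0.032457=1.2081
k=7 load: inc=0.032457, refl=0.032457·-0.454545=-0.0148; V=1.175657+0.032457+-0.014753=1.1934
k=8 src: inc=-0.014753, refl=-0.014753·-0.600000=0.0089; V=1.208114+-0.014753+0.008852=1.2022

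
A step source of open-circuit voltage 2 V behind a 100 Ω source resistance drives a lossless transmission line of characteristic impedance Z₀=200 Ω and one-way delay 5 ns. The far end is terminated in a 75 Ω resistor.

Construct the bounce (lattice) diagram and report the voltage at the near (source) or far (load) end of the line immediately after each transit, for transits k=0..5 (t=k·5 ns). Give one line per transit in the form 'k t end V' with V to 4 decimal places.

Γ_L=-0.454545, Γ_S=-0.333333; launch V₁=2·200/300=1.333333
k=0 src: V=1.3333
k=1 load: inc=1.333333, refl=1.333333·-0.454545=-0.6061; V=0.000000+1.333333+-0.606061=0.7273
k=2 src: inc=-0.606061, refl=-0.606061·-0.333333=0.2020; V=1.333333+-0.606061+0.202020=0.9293
k=3 load: inc=0.202020, refl=0.202020·-0.454545=-0.0918; V=0.727273+0.202020+-0.091827=0.8375
k=4 src: inc=-0.091827, refl=-0.091827·-0.333333=0.0306; V=0.929293+-0.091827+0.030609=0.8681
k=5 load: inc=0.030609, refl=0.030609·-0.454545=-0.0139; V=0.837466+0.030609+-0.013913=0.8542

0 0 source 1.3333
1 5 load 0.7273
2 10 source 0.9293
3 15 load 0.8375
4 20 source 0.8681
5 25 load 0.8542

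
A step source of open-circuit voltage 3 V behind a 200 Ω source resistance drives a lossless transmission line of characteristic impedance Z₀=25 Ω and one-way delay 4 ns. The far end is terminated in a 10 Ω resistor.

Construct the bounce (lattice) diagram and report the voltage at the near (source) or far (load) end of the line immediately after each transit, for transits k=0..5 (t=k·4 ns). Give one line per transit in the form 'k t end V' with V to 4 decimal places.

0 0 source 0.3333
1 4 load 0.1905
2 8 source 0.0794
3 12 load 0.1270
4 16 source 0.1640
5 20 load 0.1481

Γ_L=-0.428571, Γ_S=0.777778; launch V₁=3·25/225=0.333333
k=0 src: V=0.3333
k=1 load: inc=0.333333, refl=0.333333·-0.428571=-0.1429; V=0.000000+0.333333+-0.142857=0.1905
k=2 src: inc=-0.142857, refl=-0.142857·0.777778=-0.1111; V=0.333333+-0.142857+-0.111111=0.0794
k=3 load: inc=-0.111111, refl=-0.111111·-0.428571=0.0476; V=0.190476+-0.111111+0.047619=0.1270
k=4 src: inc=0.047619, refl=0.047619·0.777778=0.0370; V=0.079365+0.047619+0.037037=0.1640
k=5 load: inc=0.037037, refl=0.037037·-0.428571=-0.0159; V=0.126984+0.037037+-0.015873=0.1481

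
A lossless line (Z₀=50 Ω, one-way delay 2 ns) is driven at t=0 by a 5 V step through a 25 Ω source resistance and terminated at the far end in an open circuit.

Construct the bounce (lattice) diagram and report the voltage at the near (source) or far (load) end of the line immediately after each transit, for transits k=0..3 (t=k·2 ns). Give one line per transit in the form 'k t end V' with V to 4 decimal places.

Γ_L=1.000000, Γ_S=-0.333333; launch V₁=5·50/75=3.333333
k=0 src: V=3.3333
k=1 load: inc=3.333333, refl=3.333333·1.000000=3.3333; V=0.000000+3.333333+3.333333=6.6667
k=2 src: inc=3.333333, refl=3.333333·-0.333333=-1.1111; V=3.333333+3.333333+-1.111111=5.5556
k=3 load: inc=-1.111111, refl=-1.111111·1.000000=-1.1111; V=6.666667+-1.111111+-1.111111=4.4444

0 0 source 3.3333
1 2 load 6.6667
2 4 source 5.5556
3 6 load 4.4444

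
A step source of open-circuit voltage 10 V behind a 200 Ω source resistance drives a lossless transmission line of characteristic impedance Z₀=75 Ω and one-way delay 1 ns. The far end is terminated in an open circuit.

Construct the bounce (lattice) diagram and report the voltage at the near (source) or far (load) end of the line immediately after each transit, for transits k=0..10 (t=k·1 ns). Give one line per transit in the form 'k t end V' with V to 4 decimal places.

0 0 source 2.7273
1 1 load 5.4545
2 2 source 6.6942
3 3 load 7.9339
4 4 source 8.4974
5 5 load 9.0609
6 6 source 9.3170
7 7 load 9.5731
8 8 source 9.6895
9 9 load 9.8060
10 10 source 9.8589

Γ_L=1.000000, Γ_S=0.454545; launch V₁=10·75/275=2.727273
k=0 src: V=2.7273
k=1 load: inc=2.727273, refl=2.727273·1.000000=2.7273; V=0.000000+2.727273+2.727273=5.4545
k=2 src: inc=2.727273, refl=2.727273·0.454545=1.2397; V=2.727273+2.727273+1.239669=6.6942
k=3 load: inc=1.239669, refl=1.239669·1.000000=1.2397; V=5.454545+1.239669+1.239669=7.9339
k=4 src: inc=1.239669, refl=1.239669·0.454545=0.5635; V=6.694215+1.239669+0.563486=8.4974
k=5 load: inc=0.563486, refl=0.563486·1.000000=0.5635; V=7.933884+0.563486+0.563486=9.0609
k=6 src: inc=0.563486, refl=0.563486·0.454545=0.2561; V=8.497370+0.563486+0.256130=9.3170
k=7 load: inc=0.256130, refl=0.256130·1.000000=0.2561; V=9.060856+0.256130+0.256130=9.5731
k=8 src: inc=0.256130, refl=0.256130·0.454545=0.1164; V=9.316987+0.256130+0.116423=9.6895
k=9 load: inc=0.116423, refl=0.116423·1.000000=0.1164; V=9.573117+0.116423+0.116423=9.8060
k=10 src: inc=0.116423, refl=0.116423·0.454545=0.0529; V=9.689539+0.116423+0.052919=9.8589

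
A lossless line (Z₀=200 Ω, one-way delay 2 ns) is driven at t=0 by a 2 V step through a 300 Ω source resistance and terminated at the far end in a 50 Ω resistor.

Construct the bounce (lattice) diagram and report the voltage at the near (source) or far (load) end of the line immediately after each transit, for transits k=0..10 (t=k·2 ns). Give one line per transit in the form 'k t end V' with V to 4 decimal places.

0 0 source 0.8000
1 2 load 0.3200
2 4 source 0.2240
3 6 load 0.2816
4 8 source 0.2931
5 10 load 0.2862
6 12 source 0.2848
7 14 load 0.2857
8 16 source 0.2858
9 18 load 0.2857
10 20 source 0.2857

Γ_L=-0.600000, Γ_S=0.200000; launch V₁=2·200/500=0.800000
k=0 src: V=0.8000
k=1 load: inc=0.800000, refl=0.800000·-0.600000=-0.4800; V=0.000000+0.800000+-0.480000=0.3200
k=2 src: inc=-0.480000, refl=-0.480000·0.200000=-0.0960; V=0.800000+-0.480000+-0.096000=0.2240
k=3 load: inc=-0.096000, refl=-0.096000·-0.600000=0.0576; V=0.320000+-0.096000+0.057600=0.2816
k=4 src: inc=0.057600, refl=0.057600·0.200000=0.0115; V=0.224000+0.057600+0.011520=0.2931
k=5 load: inc=0.011520, refl=0.011520·-0.600000=-0.0069; V=0.281600+0.011520+-0.006912=0.2862
k=6 src: inc=-0.006912, refl=-0.006912·0.200000=-0.0014; V=0.293120+-0.006912+-0.001382=0.2848
k=7 load: inc=-0.001382, refl=-0.001382·-0.600000=0.0008; V=0.286208+-0.001382+0.000829=0.2857
k=8 src: inc=0.000829, refl=0.000829·0.200000=0.0002; V=0.284826+0.000829+0.000166=0.2858
k=9 load: inc=0.000166, refl=0.000166·-0.600000=-0.0001; V=0.285655+0.000166+-0.000100=0.2857
k=10 src: inc=-0.000100, refl=-0.000100·0.200000=-0.0000; V=0.285821+-0.000100+-0.000020=0.2857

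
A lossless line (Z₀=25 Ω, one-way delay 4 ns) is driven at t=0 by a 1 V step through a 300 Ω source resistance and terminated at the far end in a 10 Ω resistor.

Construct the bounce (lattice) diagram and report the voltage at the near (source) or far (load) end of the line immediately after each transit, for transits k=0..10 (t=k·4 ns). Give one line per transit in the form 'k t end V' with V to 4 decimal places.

0 0 source 0.0769
1 4 load 0.0440
2 8 source 0.0161
3 12 load 0.0280
4 16 source 0.0381
5 20 load 0.0338
6 24 source 0.0301
7 28 load 0.0317
8 32 source 0.0330
9 36 load 0.0325
10 40 source 0.0320

Γ_L=-0.428571, Γ_S=0.846154; launch V₁=1·25/325=0.076923
k=0 src: V=0.0769
k=1 load: inc=0.076923, refl=0.076923·-0.428571=-0.0330; V=0.000000+0.076923+-0.032967=0.0440
k=2 src: inc=-0.032967, refl=-0.032967·0.846154=-0.0279; V=0.076923+-0.032967+-0.027895=0.0161
k=3 load: inc=-0.027895, refl=-0.027895·-0.428571=0.0120; V=0.043956+-0.027895+0.011955=0.0280
k=4 src: inc=0.011955, refl=0.011955·0.846154=0.0101; V=0.016061+0.011955+0.010116=0.0381
k=5 load: inc=0.010116, refl=0.010116·-0.428571=-0.0043; V=0.028016+0.010116+-0.004335=0.0338
k=6 src: inc=-0.004335, refl=-0.004335·0.846154=-0.0037; V=0.038132+-0.004335+-0.003668=0.0301
k=7 load: inc=-0.003668, refl=-0.003668·-0.428571=0.0016; V=0.033796+-0.003668+0.001572=0.0317
k=8 src: inc=0.001572, refl=0.001572·0.846154=0.0013; V=0.030128+0.001572+0.001330=0.0330
k=9 load: inc=0.001330, refl=0.001330·-0.428571=-0.0006; V=0.031700+0.001330+-0.000570=0.0325
k=10 src: inc=-0.000570, refl=-0.000570·0.846154=-0.0005; V=0.033030+-0.000570+-0.000482=0.0320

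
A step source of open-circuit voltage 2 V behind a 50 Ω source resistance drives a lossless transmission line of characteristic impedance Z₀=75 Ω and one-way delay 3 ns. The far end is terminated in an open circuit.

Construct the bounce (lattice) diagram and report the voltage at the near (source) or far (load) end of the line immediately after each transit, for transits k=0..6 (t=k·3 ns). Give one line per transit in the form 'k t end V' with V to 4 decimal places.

0 0 source 1.2000
1 3 load 2.4000
2 6 source 2.1600
3 9 load 1.9200
4 12 source 1.9680
5 15 load 2.0160
6 18 source 2.0064

Γ_L=1.000000, Γ_S=-0.200000; launch V₁=2·75/125=1.200000
k=0 src: V=1.2000
k=1 load: inc=1.200000, refl=1.200000·1.000000=1.2000; V=0.000000+1.200000+1.200000=2.4000
k=2 src: inc=1.200000, refl=1.200000·-0.200000=-0.2400; V=1.200000+1.200000+-0.240000=2.1600
k=3 load: inc=-0.240000, refl=-0.240000·1.000000=-0.2400; V=2.400000+-0.240000+-0.240000=1.9200
k=4 src: inc=-0.240000, refl=-0.240000·-0.200000=0.0480; V=2.160000+-0.240000+0.048000=1.9680
k=5 load: inc=0.048000, refl=0.048000·1.000000=0.0480; V=1.920000+0.048000+0.048000=2.0160
k=6 src: inc=0.048000, refl=0.048000·-0.200000=-0.0096; V=1.968000+0.048000+-0.009600=2.0064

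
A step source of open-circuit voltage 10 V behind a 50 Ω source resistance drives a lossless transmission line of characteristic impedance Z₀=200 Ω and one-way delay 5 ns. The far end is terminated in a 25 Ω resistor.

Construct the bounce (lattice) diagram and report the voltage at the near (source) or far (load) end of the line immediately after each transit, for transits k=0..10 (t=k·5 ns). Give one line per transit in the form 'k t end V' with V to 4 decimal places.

Γ_L=-0.777778, Γ_S=-0.600000; launch V₁=10·200/250=8.000000
k=0 src: V=8.0000
k=1 load: inc=8.000000, refl=8.000000·-0.777778=-6.2222; V=0.000000+8.000000+-6.222222=1.7778
k=2 src: inc=-6.222222, refl=-6.222222·-0.600000=3.7333; V=8.000000+-6.222222+3.733333=5.5111
k=3 load: inc=3.733333, refl=3.733333·-0.777778=-2.9037; V=1.777778+3.733333+-2.903704=2.6074
k=4 src: inc=-2.903704, refl=-2.903704·-0.600000=1.7422; V=5.511111+-2.903704+1.742222=4.3496
k=5 load: inc=1.742222, refl=1.742222·-0.777778=-1.3551; V=2.607407+1.742222+-1.355062=2.9946
k=6 src: inc=-1.355062, refl=-1.355062·-0.600000=0.8130; V=4.349630+-1.355062+0.813037=3.8076
k=7 load: inc=0.813037, refl=0.813037·-0.777778=-0.6324; V=2.994568+0.813037+-0.632362=3.1752
k=8 src: inc=-0.632362, refl=-0.632362·-0.600000=0.3794; V=3.807605+-0.632362+0.379417=3.5547
k=9 load: inc=0.379417, refl=0.379417·-0.777778=-0.2951; V=3.175243+0.379417+-0.295102=3.2596
k=10 src: inc=-0.295102, refl=-0.295102·-0.600000=0.1771; V=3.554660+-0.295102+0.177061=3.4366

0 0 source 8.0000
1 5 load 1.7778
2 10 source 5.5111
3 15 load 2.6074
4 20 source 4.3496
5 25 load 2.9946
6 30 source 3.8076
7 35 load 3.1752
8 40 source 3.5547
9 45 load 3.2596
10 50 source 3.4366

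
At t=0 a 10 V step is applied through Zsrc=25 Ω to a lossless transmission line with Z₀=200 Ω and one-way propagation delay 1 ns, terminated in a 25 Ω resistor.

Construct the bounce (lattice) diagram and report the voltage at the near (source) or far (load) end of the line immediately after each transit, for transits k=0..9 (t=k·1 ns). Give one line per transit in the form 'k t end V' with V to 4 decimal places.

Γ_L=-0.777778, Γ_S=-0.777778; launch V₁=10·200/225=8.888889
k=0 src: V=8.8889
k=1 load: inc=8.888889, refl=8.888889·-0.777778=-6.9136; V=0.000000+8.888889+-6.913580=1.9753
k=2 src: inc=-6.913580, refl=-6.913580·-0.777778=5.3772; V=8.888889+-6.913580+5.377229=7.3525
k=3 load: inc=5.377229, refl=5.377229·-0.777778=-4.1823; V=1.975309+5.377229+-4.182289=3.1702
k=4 src: inc=-4.182289, refl=-4.182289·-0.777778=3.2529; V=7.352538+-4.182289+3.252892=6.4231
k=5 load: inc=3.252892, refl=3.252892·-0.777778=-2.5300; V=3.170248+3.252892+-2.530027=3.8931
k=6 src: inc=-2.530027, refl=-2.530027·-0.777778=1.9678; V=6.423140+-2.530027+1.967799=5.8609
k=7 load: inc=1.967799, refl=1.967799·-0.777778=-1.5305; V=3.893113+1.967799+-1.530510=4.3304
k=8 src: inc=-1.530510, refl=-1.530510·-0.777778=1.1904; V=5.860912+-1.530510+1.190397=5.5208
k=9 load: inc=1.190397, refl=1.190397·-0.777778=-0.9259; V=4.330402+1.190397+-0.925864=4.5949

0 0 source 8.8889
1 1 load 1.9753
2 2 source 7.3525
3 3 load 3.1702
4 4 source 6.4231
5 5 load 3.8931
6 6 source 5.8609
7 7 load 4.3304
8 8 source 5.5208
9 9 load 4.5949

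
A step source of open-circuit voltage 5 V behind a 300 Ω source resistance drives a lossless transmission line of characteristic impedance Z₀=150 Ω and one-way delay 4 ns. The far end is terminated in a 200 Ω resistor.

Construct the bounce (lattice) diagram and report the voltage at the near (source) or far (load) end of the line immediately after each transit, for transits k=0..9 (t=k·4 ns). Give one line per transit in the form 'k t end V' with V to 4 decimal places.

0 0 source 1.6667
1 4 load 1.9048
2 8 source 1.9841
3 12 load 1.9955
4 16 source 1.9992
5 20 load 1.9998
6 24 source 2.0000
7 28 load 2.0000
8 32 source 2.0000
9 36 load 2.0000

Γ_L=0.142857, Γ_S=0.333333; launch V₁=5·150/450=1.666667
k=0 src: V=1.6667
k=1 load: inc=1.666667, refl=1.666667·0.142857=0.2381; V=0.000000+1.666667+0.238095=1.9048
k=2 src: inc=0.238095, refl=0.238095·0.333333=0.0794; V=1.666667+0.238095+0.079365=1.9841
k=3 load: inc=0.079365, refl=0.079365·0.142857=0.0113; V=1.904762+0.079365+0.011338=1.9955
k=4 src: inc=0.011338, refl=0.011338·0.333333=0.0038; V=1.984127+0.011338+0.003779=1.9992
k=5 load: inc=0.003779, refl=0.003779·0.142857=0.0005; V=1.995465+0.003779+0.000540=1.9998
k=6 src: inc=0.000540, refl=0.000540·0.333333=0.0002; V=1.999244+0.000540+0.000180=2.0000
k=7 load: inc=0.000180, refl=0.000180·0.142857=0.0000; V=1.999784+0.000180+0.000026=2.0000
k=8 src: inc=0.000026, refl=0.000026·0.333333=0.0000; V=1.999964+0.000026+0.000009=2.0000
k=9 load: inc=0.000009, refl=0.000009·0.142857=0.0000; V=1.999990+0.000009+0.000001=2.0000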